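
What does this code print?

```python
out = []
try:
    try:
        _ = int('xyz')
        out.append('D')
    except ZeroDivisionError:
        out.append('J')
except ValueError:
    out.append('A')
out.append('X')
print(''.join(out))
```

Execution trace: 'A' (outer except ValueError) → 'X' (after the try/except). Output: AX

Answer: AX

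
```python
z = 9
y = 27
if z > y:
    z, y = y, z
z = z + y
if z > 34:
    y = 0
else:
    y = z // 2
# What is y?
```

Trace:
`z = 9` → z = 9
`y = 27` → y = 27
`if z > y: ...` → z > y is False → no variable changes
`z = z + y` → z = 36
`if z > 34: ...` → z > 34 is True → y = 0
So y = 0

Answer: 0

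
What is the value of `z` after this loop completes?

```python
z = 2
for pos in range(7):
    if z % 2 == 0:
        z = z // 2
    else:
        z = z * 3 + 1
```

Collatz-style transformation from 2
`z` takes the values: 2 → 1 → 4 → 2 → 1 → 4 → 2 → 1

Answer: 1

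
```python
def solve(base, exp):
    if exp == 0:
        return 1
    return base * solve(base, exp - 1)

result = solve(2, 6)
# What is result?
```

solve(2, 6) = 2 * 2 * 2 * 2 * 2 * 2 = 64

Answer: 64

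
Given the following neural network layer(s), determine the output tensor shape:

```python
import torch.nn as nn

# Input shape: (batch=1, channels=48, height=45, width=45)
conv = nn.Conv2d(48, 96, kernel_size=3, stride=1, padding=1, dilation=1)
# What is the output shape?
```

Input: (1, 48, 45, 45) -> Output: (1, 96, 45, 45)

Answer: (1, 96, 45, 45)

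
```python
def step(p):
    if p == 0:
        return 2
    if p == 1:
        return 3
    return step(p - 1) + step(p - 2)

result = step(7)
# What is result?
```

Build up from base cases: step(0)=2, step(1)=3, step(2)=5, step(3)=8, step(4)=13, step(5)=21, step(6)=34, ..., step(7)=55

Answer: 55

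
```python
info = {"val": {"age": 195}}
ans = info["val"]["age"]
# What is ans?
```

Trace:
`info = {"val": {"age": 195}}` → info = {'val': {'age': 195}}
`ans = info["val"]["age"]` → ans = 195
So ans = 195

Answer: 195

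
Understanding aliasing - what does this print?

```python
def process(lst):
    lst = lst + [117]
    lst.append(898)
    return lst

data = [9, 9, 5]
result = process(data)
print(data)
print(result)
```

Key concept: rebinding parameter vs mutation.
Step by step:
`data = [9, 9, 5]` → data = [9, 9, 5]
`result = process(data)` → result = [9, 9, 5, 117, 898]
`print(data)` → prints [9, 9, 5]
`print(result)` → prints [9, 9, 5, 117, 898]

Answer:
[9, 9, 5]
[9, 9, 5, 117, 898]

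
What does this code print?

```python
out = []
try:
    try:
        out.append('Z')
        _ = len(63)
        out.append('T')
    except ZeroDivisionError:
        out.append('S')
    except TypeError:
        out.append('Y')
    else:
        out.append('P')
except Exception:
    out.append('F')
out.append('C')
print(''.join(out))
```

Execution trace: 'Z' (inner try body) → 'Y' (inner except TypeError) → 'C' (after the try/except). Output: ZYC

Answer: ZYC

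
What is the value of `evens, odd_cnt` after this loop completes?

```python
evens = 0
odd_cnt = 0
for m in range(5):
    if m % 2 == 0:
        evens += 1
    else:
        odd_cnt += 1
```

Count evens and odds in range(5)
`evens, odd_cnt` takes the values: (0, 0) → (1, 0) → (1, 1) → (2, 1) → (2, 2) → (3, 2)

Answer: 3, 2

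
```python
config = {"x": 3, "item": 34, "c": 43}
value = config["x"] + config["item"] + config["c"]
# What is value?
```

Trace:
`config = {"x": 3, "item": 34, "c": 43}` → config = {'x': 3, 'item': 34, 'c': 43}
`value = config["x"] + config["item"] + config["c"]` → value = 80
So value = 80

Answer: 80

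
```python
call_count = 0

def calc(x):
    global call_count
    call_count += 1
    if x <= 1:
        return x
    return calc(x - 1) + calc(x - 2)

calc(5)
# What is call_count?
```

Calls(x) = 1 + Calls(x-1) + Calls(x-2); Calls(0)=Calls(1)=1. For x=5 this gives 15.

Answer: 15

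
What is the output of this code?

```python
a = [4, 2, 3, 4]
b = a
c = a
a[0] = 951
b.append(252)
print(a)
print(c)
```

Key concept: multiple aliases.
Step by step:
`a = [4, 2, 3, 4]` → a = [4, 2, 3, 4]
`b = a` → b = [4, 2, 3, 4] (same object as a)
`c = a` → c = [4, 2, 3, 4] (same object as a, b)
`a[0] = 951` → a = [951, 2, 3, 4] (same object as b, c); b = [951, 2, 3, 4] (same object as a, c); c = [951, 2, 3, 4] (same object as a, b)
`b.append(252)` → a = [951, 2, 3, 4, 252] (same object as b, c); b = [951, 2, 3, 4, 252] (same object as a, c); c = [951, 2, 3, 4, 252] (same object as a, b)
`print(a)` → prints [951, 2, 3, 4, 252]
`print(c)` → prints [951, 2, 3, 4, 252]

Answer:
[951, 2, 3, 4, 252]
[951, 2, 3, 4, 252]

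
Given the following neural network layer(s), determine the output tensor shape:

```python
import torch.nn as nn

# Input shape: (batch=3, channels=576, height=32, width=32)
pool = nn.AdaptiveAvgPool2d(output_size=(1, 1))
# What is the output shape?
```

Input: (3, 576, 32, 32) -> Output: (3, 576, 1, 1)

Answer: (3, 576, 1, 1)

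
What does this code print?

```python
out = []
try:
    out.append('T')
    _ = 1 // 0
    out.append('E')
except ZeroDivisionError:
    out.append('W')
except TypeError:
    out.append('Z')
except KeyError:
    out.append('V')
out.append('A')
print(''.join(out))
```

Execution trace: 'T' (try body) → 'W' (except ZeroDivisionError) → 'A' (after the try/except). Output: TWA

Answer: TWA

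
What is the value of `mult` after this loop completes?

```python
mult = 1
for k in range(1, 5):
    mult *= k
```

4! = 24
`mult` takes the values: 1 → 2 → 6 → 24

Answer: 24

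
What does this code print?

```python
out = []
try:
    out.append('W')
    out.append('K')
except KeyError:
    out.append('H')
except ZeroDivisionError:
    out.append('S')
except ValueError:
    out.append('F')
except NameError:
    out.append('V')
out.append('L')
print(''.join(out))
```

Execution trace: 'W' (try body) → 'K' (try body, no exception) → 'L' (after the try/except). Output: WKL

Answer: WKL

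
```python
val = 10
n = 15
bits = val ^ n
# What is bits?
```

Trace:
`val = 10` → val = 10
`n = 15` → n = 15
`bits = val ^ n` → bits = 5
So bits = 5

Answer: 5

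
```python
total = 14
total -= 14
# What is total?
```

Trace:
`total = 14` → total = 14
`total -= 14` → total = 0
So total = 0

Answer: 0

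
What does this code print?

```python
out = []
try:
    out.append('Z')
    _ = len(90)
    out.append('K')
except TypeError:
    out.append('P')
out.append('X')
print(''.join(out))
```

Execution trace: 'Z' (try body) → 'P' (except TypeError) → 'X' (after the try/except). Output: ZPX

Answer: ZPX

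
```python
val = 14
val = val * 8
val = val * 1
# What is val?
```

Trace:
`val = 14` → val = 14
`val = val * 8` → val = 112
`val = val * 1` → val = 112
So val = 112

Answer: 112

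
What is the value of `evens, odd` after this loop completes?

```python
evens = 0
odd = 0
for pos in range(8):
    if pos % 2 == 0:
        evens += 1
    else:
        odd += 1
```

Count evens and odds in range(8)
`evens, odd` takes the values: (0, 0) → (1, 0) → (1, 1) → (2, 1) → (2, 2) → (3, 2) → (3, 3) → (4, 3) → (4, 4)

Answer: 4, 4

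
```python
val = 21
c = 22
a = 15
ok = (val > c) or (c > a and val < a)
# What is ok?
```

Trace:
`val = 21` → val = 21
`c = 22` → c = 22
`a = 15` → a = 15
`ok = (val > c) or (c > a and val < a)` → ok = False
So ok = False

Answer: False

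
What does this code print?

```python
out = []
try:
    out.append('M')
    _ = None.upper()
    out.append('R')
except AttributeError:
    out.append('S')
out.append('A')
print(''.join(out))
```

Execution trace: 'M' (try body) → 'S' (except AttributeError) → 'A' (after the try/except). Output: MSA

Answer: MSA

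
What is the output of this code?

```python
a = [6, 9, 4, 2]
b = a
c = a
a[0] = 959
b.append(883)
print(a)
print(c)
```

Key concept: multiple aliases.
Step by step:
`a = [6, 9, 4, 2]` → a = [6, 9, 4, 2]
`b = a` → b = [6, 9, 4, 2] (same object as a)
`c = a` → c = [6, 9, 4, 2] (same object as a, b)
`a[0] = 959` → a = [959, 9, 4, 2] (same object as b, c); b = [959, 9, 4, 2] (same object as a, c); c = [959, 9, 4, 2] (same object as a, b)
`b.append(883)` → a = [959, 9, 4, 2, 883] (same object as b, c); b = [959, 9, 4, 2, 883] (same object as a, c); c = [959, 9, 4, 2, 883] (same object as a, b)
`print(a)` → prints [959, 9, 4, 2, 883]
`print(c)` → prints [959, 9, 4, 2, 883]

Answer:
[959, 9, 4, 2, 883]
[959, 9, 4, 2, 883]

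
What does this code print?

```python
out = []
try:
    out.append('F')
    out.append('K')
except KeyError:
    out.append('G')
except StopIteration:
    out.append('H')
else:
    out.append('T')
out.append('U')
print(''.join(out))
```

Execution trace: 'F' (try body) → 'K' (try body, no exception) → 'T' (else) → 'U' (after the try/except). Output: FKTU

Answer: FKTU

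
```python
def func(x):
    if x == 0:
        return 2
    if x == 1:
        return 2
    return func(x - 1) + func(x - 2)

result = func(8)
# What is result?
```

Build up from base cases: func(0)=2, func(1)=2, func(2)=4, func(3)=6, func(4)=10, func(5)=16, func(6)=26, ..., func(8)=68

Answer: 68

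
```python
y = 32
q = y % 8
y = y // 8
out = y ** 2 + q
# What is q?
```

Trace:
`y = 32` → y = 32
`q = y % 8` → q = 0
`y = y // 8` → y = 4
`out = y ** 2 + q` → out = 16
So q = 0

Answer: 0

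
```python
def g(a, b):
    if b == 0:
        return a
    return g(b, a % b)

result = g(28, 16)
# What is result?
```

g(28, 16) -> g(16, 12) -> g(12, 4) -> g(4, 0) -> 4

Answer: 4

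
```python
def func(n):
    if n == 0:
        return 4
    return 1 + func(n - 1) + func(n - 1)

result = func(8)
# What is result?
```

func(n) = 1 + 2·func(n-1), func(0)=4. Closed form: (4+1)·2^8 - 1 = 1279.

Answer: 1279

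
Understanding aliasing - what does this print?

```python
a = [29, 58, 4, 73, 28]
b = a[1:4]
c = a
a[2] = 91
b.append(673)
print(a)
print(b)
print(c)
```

Key concept: slice vs alias.
Step by step:
`a = [29, 58, 4, 73, 28]` → a = [29, 58, 4, 73, 28]
`b = a[1:4]` → b = [58, 4, 73]
`c = a` → c = [29, 58, 4, 73, 28] (same object as a)
`a[2] = 91` → a = [29, 58, 91, 73, 28] (same object as c); c = [29, 58, 91, 73, 28] (same object as a)
`b.append(673)` → b = [58, 4, 73, 673]
`print(a)` → prints [29, 58, 91, 73, 28]
`print(b)` → prints [58, 4, 73, 673]
`print(c)` → prints [29, 58, 91, 73, 28]

Answer:
[29, 58, 91, 73, 28]
[58, 4, 73, 673]
[29, 58, 91, 73, 28]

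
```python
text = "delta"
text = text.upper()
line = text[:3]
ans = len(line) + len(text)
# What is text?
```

Trace:
`text = "delta"` → text = 'delta'
`text = text.upper()` → text = 'DELTA'
`line = text[:3]` → line = 'DEL'
`ans = len(line) + len(text)` → ans = 8
So text = 'DELTA'

Answer: 'DELTA'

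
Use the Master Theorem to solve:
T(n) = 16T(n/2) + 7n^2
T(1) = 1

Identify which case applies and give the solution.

a=16, b=2, f(n)=7n^2. log_2(16) = 4. Since c=2 < 4, Case 1 applies: T(n) = Θ(n^log_b(a)) = O(n^4).

Answer: O(n^4) - Case 1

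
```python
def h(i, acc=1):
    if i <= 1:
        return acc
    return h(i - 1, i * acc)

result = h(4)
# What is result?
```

Accumulator trace (n, acc): (4, 1) -> (3, 4) -> (2, 12) -> (1, 24) -> return 24

Answer: 24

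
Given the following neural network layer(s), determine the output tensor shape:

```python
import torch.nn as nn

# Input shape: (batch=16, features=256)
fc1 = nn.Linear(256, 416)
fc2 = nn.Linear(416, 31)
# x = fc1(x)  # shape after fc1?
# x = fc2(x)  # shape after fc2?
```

Input: (16, 256) -> after fc1: (16, 416) -> Output: (16, 31)

Answer: (16, 31)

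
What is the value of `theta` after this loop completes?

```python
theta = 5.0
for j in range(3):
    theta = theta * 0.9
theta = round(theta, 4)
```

Exponential decay: 5.0 * 0.9^3
`theta` takes the values: 5.0 → 4.5 → 4.05 → 3.645

Answer: 3.645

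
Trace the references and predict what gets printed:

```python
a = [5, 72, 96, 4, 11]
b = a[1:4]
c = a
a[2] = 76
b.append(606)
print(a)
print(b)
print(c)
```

Key concept: slice vs alias.
Step by step:
`a = [5, 72, 96, 4, 11]` → a = [5, 72, 96, 4, 11]
`b = a[1:4]` → b = [72, 96, 4]
`c = a` → c = [5, 72, 96, 4, 11] (same object as a)
`a[2] = 76` → a = [5, 72, 76, 4, 11] (same object as c); c = [5, 72, 76, 4, 11] (same object as a)
`b.append(606)` → b = [72, 96, 4, 606]
`print(a)` → prints [5, 72, 76, 4, 11]
`print(b)` → prints [72, 96, 4, 606]
`print(c)` → prints [5, 72, 76, 4, 11]

Answer:
[5, 72, 76, 4, 11]
[72, 96, 4, 606]
[5, 72, 76, 4, 11]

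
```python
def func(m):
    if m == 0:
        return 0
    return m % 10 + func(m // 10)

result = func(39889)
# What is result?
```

Sum of digits of 39889: 9 + 8 + 8 + 9 + 3 = 37

Answer: 37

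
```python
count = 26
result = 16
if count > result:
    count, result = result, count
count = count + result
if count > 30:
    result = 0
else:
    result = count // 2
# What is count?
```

Trace:
`count = 26` → count = 26
`result = 16` → result = 16
`if count > result: ...` → count > result is True → count = 16; result = 26
`count = count + result` → count = 42
`if count > 30: ...` → count > 30 is True → result = 0
So count = 42

Answer: 42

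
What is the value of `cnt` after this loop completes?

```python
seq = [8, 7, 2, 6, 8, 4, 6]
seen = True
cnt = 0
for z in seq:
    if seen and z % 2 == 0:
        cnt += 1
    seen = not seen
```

Count even values at even positions
`cnt` takes the values: 0 → 1 → 2 → 3 → 4

Answer: 4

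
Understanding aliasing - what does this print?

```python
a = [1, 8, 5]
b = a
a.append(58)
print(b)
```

Key concept: basic list aliasing.
Step by step:
`a = [1, 8, 5]` → a = [1, 8, 5]
`b = a` → b = [1, 8, 5] (same object as a)
`a.append(58)` → a = [1, 8, 5, 58] (same object as b); b = [1, 8, 5, 58] (same object as a)
`print(b)` → prints [1, 8, 5, 58]

Answer: [1, 8, 5, 58]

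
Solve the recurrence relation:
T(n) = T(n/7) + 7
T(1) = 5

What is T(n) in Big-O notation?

Each step divides n by 7 and adds 7. After log_7(n) steps we reach T(1)=5. So T(n) = 7·log_7(n) + 5 = O(log n).

Answer: O(log n)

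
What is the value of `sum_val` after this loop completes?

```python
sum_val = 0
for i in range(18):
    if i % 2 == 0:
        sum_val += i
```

Sum of even numbers 0 to 17
`sum_val` takes the values: 0 → 2 → 6 → 12 → 20 → 30 → 42 → 56 → 72

Answer: 72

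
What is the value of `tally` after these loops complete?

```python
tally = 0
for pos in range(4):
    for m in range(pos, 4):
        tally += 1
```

Upper triangle: 4 + 3 + ... + 1
`tally` takes the values: 0 → 1 → 2 → 3 → 4 → 5 → 6 → 7 → 8 → 9 → 10

Answer: 10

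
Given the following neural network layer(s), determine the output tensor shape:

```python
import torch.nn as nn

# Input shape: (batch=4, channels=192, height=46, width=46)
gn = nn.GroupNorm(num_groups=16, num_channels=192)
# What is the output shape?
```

Input: (4, 192, 46, 46) -> Output: (4, 192, 46, 46)

Answer: (4, 192, 46, 46)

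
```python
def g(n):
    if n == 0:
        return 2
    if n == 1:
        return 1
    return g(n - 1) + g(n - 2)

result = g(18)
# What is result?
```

Build up from base cases: g(0)=2, g(1)=1, g(2)=3, g(3)=4, g(4)=7, g(5)=11, g(6)=18, ..., g(18)=5778

Answer: 5778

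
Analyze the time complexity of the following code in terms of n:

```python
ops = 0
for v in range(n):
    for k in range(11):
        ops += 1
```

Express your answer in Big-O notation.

Each loop level contributes: n × 1. Multiplying the contributions gives O(n).

Answer: O(n)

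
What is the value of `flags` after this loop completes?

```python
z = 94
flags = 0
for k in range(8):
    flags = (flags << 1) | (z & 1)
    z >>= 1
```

Reverse lowest 8 bits of 94
`flags` takes the values: 0 → 1 → 3 → 7 → 15 → 30 → 61 → 122

Answer: 122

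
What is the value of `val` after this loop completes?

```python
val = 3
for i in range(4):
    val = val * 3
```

Multiply by 3, 4 times: 3 * 3^4 = 243
`val` takes the values: 3 → 9 → 27 → 81 → 243

Answer: 243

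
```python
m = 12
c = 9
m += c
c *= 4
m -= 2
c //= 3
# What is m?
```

Trace:
`m = 12` → m = 12
`c = 9` → c = 9
`m += c` → m = 21
`c *= 4` → c = 36
`m -= 2` → m = 19
`c //= 3` → c = 12
So m = 19

Answer: 19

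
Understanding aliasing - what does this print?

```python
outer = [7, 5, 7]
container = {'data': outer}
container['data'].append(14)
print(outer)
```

Key concept: dict holds reference to list.
Step by step:
`outer = [7, 5, 7]` → outer = [7, 5, 7]
`container = {'data': outer}` → container = {'data': [7, 5, 7]}
`container['data'].append(14)` → outer = [7, 5, 7, 14]; container = {'data': [7, 5, 7, 14]}
`print(outer)` → prints [7, 5, 7, 14]

Answer: [7, 5, 7, 14]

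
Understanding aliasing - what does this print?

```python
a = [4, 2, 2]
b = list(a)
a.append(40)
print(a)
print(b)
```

Key concept: list() constructor creates copy.
Step by step:
`a = [4, 2, 2]` → a = [4, 2, 2]
`b = list(a)` → b = [4, 2, 2]
`a.append(40)` → a = [4, 2, 2, 40]
`print(a)` → prints [4, 2, 2, 40]
`print(b)` → prints [4, 2, 2]

Answer:
[4, 2, 2, 40]
[4, 2, 2]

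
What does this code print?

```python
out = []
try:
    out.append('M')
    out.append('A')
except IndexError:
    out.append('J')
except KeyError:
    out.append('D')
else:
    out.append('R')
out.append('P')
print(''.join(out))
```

Execution trace: 'M' (try body) → 'A' (try body, no exception) → 'R' (else) → 'P' (after the try/except). Output: MARP

Answer: MARP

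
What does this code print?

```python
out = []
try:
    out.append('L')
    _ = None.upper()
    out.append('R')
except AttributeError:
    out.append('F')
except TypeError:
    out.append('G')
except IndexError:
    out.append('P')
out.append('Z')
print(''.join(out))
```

Execution trace: 'L' (try body) → 'F' (except AttributeError) → 'Z' (after the try/except). Output: LFZ

Answer: LFZ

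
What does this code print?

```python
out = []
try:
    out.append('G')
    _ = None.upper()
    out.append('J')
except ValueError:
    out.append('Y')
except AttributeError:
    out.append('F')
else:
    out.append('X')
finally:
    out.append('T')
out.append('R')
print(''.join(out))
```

Execution trace: 'G' (try body) → 'F' (except AttributeError) → 'T' (finally) → 'R' (after the try/except). Output: GFTR

Answer: GFTR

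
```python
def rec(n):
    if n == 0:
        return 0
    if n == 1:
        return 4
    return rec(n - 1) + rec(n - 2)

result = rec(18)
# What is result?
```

Build up from base cases: rec(0)=0, rec(1)=4, rec(2)=4, rec(3)=8, rec(4)=12, rec(5)=20, rec(6)=32, ..., rec(18)=10336

Answer: 10336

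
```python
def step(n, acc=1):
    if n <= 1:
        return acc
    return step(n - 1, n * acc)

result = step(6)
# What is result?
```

Accumulator trace (n, acc): (6, 1) -> (5, 6) -> (4, 30) -> (3, 120) -> (2, 360) -> (1, 720) -> return 720

Answer: 720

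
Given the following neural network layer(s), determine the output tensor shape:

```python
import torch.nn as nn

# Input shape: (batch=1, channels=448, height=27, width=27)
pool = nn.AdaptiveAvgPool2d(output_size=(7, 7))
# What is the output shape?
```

Input: (1, 448, 27, 27) -> Output: (1, 448, 7, 7)

Answer: (1, 448, 7, 7)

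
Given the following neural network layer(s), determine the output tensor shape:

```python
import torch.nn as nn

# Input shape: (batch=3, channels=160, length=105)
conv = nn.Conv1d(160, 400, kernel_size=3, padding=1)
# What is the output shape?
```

Input: (3, 160, 105) -> Output: (3, 400, 105)

Answer: (3, 400, 105)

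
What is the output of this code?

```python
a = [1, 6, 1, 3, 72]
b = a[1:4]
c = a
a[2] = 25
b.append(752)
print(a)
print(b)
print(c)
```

Key concept: slice vs alias.
Step by step:
`a = [1, 6, 1, 3, 72]` → a = [1, 6, 1, 3, 72]
`b = a[1:4]` → b = [6, 1, 3]
`c = a` → c = [1, 6, 1, 3, 72] (same object as a)
`a[2] = 25` → a = [1, 6, 25, 3, 72] (same object as c); c = [1, 6, 25, 3, 72] (same object as a)
`b.append(752)` → b = [6, 1, 3, 752]
`print(a)` → prints [1, 6, 25, 3, 72]
`print(b)` → prints [6, 1, 3, 752]
`print(c)` → prints [1, 6, 25, 3, 72]

Answer:
[1, 6, 25, 3, 72]
[6, 1, 3, 752]
[1, 6, 25, 3, 72]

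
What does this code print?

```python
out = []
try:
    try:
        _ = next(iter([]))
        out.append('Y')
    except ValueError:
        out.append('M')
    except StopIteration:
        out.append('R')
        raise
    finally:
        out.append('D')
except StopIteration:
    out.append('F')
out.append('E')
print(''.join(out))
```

Execution trace: 'R' (inner except StopIteration) → 'D' (inner finally) → 'F' (outer except StopIteration) → 'E' (after the try/except). Output: RDFE

Answer: RDFE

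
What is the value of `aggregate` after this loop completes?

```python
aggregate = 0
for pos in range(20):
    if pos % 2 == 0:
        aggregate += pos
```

Sum of even numbers 0 to 19
`aggregate` takes the values: 0 → 2 → 6 → 12 → 20 → 30 → 42 → 56 → 72 → 90

Answer: 90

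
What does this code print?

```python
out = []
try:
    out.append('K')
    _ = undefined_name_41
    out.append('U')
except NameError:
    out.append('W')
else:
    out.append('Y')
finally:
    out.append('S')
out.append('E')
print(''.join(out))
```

Execution trace: 'K' (try body) → 'W' (except NameError) → 'S' (finally) → 'E' (after the try/except). Output: KWSE

Answer: KWSE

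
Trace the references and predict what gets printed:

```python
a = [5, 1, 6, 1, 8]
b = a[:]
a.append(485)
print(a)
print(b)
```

Key concept: slice [:] creates copy.
Step by step:
`a = [5, 1, 6, 1, 8]` → a = [5, 1, 6, 1, 8]
`b = a[:]` → b = [5, 1, 6, 1, 8]
`a.append(485)` → a = [5, 1, 6, 1, 8, 485]
`print(a)` → prints [5, 1, 6, 1, 8, 485]
`print(b)` → prints [5, 1, 6, 1, 8]

Answer:
[5, 1, 6, 1, 8, 485]
[5, 1, 6, 1, 8]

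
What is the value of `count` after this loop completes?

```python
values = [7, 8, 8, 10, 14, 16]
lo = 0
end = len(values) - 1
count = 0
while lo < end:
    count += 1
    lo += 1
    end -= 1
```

Iterations until pointers meet (list length 6)
`count` takes the values: 0 → 1 → 2 → 3

Answer: 3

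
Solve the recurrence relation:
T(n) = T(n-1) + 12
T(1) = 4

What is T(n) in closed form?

Unrolling: T(n) = T(1) + 12·(n-1) = 4 + 12(n-1) = 12n - 8.

Answer: T(n) = 12n - 8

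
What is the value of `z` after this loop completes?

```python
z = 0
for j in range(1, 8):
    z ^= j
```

XOR of 1 to 7
`z` takes the values: 0 → 1 → 3 → 0 → 4 → 1 → 7 → 0

Answer: 0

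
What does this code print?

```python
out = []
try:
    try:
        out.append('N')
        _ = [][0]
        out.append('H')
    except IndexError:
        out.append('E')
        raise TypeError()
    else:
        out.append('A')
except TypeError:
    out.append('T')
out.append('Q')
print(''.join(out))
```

Execution trace: 'N' (inner try body) → 'E' (inner except IndexError) → 'T' (outer except TypeError) → 'Q' (after the try/except). Output: NETQ

Answer: NETQ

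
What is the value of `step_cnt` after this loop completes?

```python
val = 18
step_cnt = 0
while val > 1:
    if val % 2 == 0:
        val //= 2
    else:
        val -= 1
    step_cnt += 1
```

Steps to reduce 18 to 1
`step_cnt` takes the values: 0 → 1 → 2 → 3 → 4 → 5

Answer: 5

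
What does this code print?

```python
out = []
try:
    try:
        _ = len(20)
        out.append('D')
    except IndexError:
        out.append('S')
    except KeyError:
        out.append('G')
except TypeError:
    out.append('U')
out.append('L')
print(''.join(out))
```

Execution trace: 'U' (outer except TypeError) → 'L' (after the try/except). Output: UL

Answer: UL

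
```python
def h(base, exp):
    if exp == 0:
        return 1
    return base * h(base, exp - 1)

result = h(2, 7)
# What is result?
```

h(2, 7) = 2 * 2 * 2 * 2 * 2 * 2 * 2 = 128

Answer: 128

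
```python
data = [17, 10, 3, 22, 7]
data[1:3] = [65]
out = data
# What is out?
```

Trace:
`data = [17, 10, 3, 22, 7]` → data = [17, 10, 3, 22, 7]
`data[1:3] = [65]` → data = [17, 65, 22, 7]
`out = data` → out = [17, 65, 22, 7]
So out = [17, 65, 22, 7]

Answer: [17, 65, 22, 7]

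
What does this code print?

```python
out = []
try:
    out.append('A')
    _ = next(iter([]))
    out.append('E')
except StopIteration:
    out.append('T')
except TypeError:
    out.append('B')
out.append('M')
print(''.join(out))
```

Execution trace: 'A' (try body) → 'T' (except StopIteration) → 'M' (after the try/except). Output: ATM

Answer: ATM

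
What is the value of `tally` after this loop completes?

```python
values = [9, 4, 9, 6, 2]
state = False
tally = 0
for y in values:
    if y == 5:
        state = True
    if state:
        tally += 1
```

Count elements after first 5 in [9, 4, 9, 6, 2]
`tally` takes the values: 0

Answer: 0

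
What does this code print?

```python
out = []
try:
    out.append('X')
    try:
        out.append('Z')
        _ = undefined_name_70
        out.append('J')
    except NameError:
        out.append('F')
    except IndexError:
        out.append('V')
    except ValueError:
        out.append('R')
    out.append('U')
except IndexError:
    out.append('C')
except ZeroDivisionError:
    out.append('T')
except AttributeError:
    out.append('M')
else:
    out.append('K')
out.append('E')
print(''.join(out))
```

Execution trace: 'X' (try body) → 'Z' (inner try body) → 'F' (inner except NameError) → 'U' (try body, no exception) → 'K' (else) → 'E' (after the try/except). Output: XZFUKE

Answer: XZFUKE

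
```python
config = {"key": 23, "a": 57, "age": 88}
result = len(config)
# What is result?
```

Trace:
`config = {"key": 23, "a": 57, "age": 88}` → config = {'key': 23, 'a': 57, 'age': 88}
`result = len(config)` → result = 3
So result = 3

Answer: 3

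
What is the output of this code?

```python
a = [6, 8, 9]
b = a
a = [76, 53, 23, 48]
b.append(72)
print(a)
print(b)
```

Key concept: rebinding vs mutation: a is rebound to a new list, b still points at the original.
Step by step:
`a = [6, 8, 9]` → a = [6, 8, 9]
`b = a` → b = [6, 8, 9] (same object as a)
`a = [76, 53, 23, 48]` → a = [76, 53, 23, 48]
`b.append(72)` → b = [6, 8, 9, 72]
`print(a)` → prints [76, 53, 23, 48]
`print(b)` → prints [6, 8, 9, 72]

Answer:
[76, 53, 23, 48]
[6, 8, 9, 72]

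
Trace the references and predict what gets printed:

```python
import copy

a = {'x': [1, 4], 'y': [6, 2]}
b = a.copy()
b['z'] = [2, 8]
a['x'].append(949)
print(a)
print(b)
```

Key concept: shallow copy of dict with mutable values.
Step by step:
`a = {'x': [1, 4], 'y': [6, 2]}` → a = {'x': [1, 4], 'y': [6, 2]}
`b = a.copy()` → b = {'x': [1, 4], 'y': [6, 2]}
`b['z'] = [2, 8]` → b = {'x': [1, 4], 'y': [6, 2], 'z': [2, 8]}
`a['x'].append(949)` → a = {'x': [1, 4, 949], 'y': [6, 2]}; b = {'x': [1, 4, 949], 'y': [6, 2], 'z': [2, 8]}
`print(a)` → prints {'x': [1, 4, 949], 'y': [6, 2]}
`print(b)` → prints {'x': [1, 4, 949], 'y': [6, 2], 'z': [2, 8]}

Answer:
{'x': [1, 4, 949], 'y': [6, 2]}
{'x': [1, 4, 949], 'y': [6, 2], 'z': [2, 8]}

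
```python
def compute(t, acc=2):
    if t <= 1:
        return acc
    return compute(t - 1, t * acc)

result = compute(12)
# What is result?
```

Accumulator trace (n, acc): (12, 2) -> (11, 24) -> (10, 264) -> (9, 2640) -> (8, 23760) -> (7, 190080) -> (6, 1330560) -> (5, 7983360) -> (4, 39916800) -> (3, 159667200) -> (2, 479001600) -> (1, 958003200) -> return 958003200

Answer: 958003200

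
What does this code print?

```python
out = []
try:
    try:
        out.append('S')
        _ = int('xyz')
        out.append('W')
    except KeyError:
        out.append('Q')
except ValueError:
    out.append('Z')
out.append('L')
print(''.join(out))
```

Execution trace: 'S' (try body) → 'Z' (outer except ValueError) → 'L' (after the try/except). Output: SZL

Answer: SZL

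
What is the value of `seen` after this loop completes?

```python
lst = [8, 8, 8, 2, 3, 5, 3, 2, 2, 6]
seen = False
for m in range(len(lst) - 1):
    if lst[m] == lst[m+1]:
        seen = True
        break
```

Check consecutive duplicates in [8, 8, 8, 2, 3, 5, 3, 2, 2, 6]
`seen` takes the values: False → True

Answer: True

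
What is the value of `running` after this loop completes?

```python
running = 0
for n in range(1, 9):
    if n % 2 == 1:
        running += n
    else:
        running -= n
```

Add odd, subtract even
`running` takes the values: 0 → 1 → -1 → 2 → -2 → 3 → -3 → 4 → -4

Answer: -4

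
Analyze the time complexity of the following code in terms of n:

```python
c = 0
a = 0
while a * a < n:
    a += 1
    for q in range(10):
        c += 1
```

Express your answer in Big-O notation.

Each loop level contributes: √n × 1. Multiplying the contributions gives O(√n).

Answer: O(√n)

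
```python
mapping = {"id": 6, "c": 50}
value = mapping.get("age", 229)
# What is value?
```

Trace:
`mapping = {"id": 6, "c": 50}` → mapping = {'id': 6, 'c': 50}
`value = mapping.get("age", 229)` → value = 229
So value = 229

Answer: 229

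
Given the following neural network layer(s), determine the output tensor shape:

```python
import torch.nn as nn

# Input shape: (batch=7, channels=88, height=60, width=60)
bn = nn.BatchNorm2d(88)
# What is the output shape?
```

Input: (7, 88, 60, 60) -> Output: (7, 88, 60, 60)

Answer: (7, 88, 60, 60)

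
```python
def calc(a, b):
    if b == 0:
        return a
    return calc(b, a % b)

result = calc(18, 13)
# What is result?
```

calc(18, 13) -> calc(13, 5) -> calc(5, 3) -> calc(3, 2) -> calc(2, 1) -> calc(1, 0) -> 1

Answer: 1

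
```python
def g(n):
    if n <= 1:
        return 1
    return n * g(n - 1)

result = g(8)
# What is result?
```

g(8) = 8 * 7 * 6 * 5 * 4 * 3 * 2 * 1 = 40320

Answer: 40320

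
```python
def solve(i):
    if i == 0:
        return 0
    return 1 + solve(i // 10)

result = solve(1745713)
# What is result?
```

Count of digits of 1745713: 7

Answer: 7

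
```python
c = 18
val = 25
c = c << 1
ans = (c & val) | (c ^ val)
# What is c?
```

Trace:
`c = 18` → c = 18
`val = 25` → val = 25
`c = c << 1` → c = 36
`ans = (c & val) | (c ^ val)` → ans = 61
So c = 36

Answer: 36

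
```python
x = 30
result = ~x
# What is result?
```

Trace:
`x = 30` → x = 30
`result = ~x` → result = -31
So result = -31

Answer: -31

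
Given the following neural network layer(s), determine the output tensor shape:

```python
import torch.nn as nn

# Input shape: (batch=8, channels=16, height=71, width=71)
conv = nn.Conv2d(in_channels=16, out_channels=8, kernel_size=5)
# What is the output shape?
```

Input: (8, 16, 71, 71) -> Output: (8, 8, 67, 67)

Answer: (8, 8, 67, 67)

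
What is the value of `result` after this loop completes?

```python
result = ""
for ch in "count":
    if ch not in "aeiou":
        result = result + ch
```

Remove vowels from 'count'
`result` takes the values: "" → "c" → "cn" → "cnt"

Answer: "cnt"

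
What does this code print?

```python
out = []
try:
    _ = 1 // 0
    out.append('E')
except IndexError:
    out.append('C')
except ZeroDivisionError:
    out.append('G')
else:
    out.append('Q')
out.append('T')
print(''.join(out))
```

Execution trace: 'G' (except ZeroDivisionError) → 'T' (after the try/except). Output: GT

Answer: GT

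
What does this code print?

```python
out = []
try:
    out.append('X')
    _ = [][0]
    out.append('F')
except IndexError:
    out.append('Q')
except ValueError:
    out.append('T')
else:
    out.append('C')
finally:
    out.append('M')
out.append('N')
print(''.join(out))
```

Execution trace: 'X' (try body) → 'Q' (except IndexError) → 'M' (finally) → 'N' (after the try/except). Output: XQMN

Answer: XQMN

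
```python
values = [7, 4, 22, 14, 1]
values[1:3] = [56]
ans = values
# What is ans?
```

Trace:
`values = [7, 4, 22, 14, 1]` → values = [7, 4, 22, 14, 1]
`values[1:3] = [56]` → values = [7, 56, 14, 1]
`ans = values` → ans = [7, 56, 14, 1]
So ans = [7, 56, 14, 1]

Answer: [7, 56, 14, 1]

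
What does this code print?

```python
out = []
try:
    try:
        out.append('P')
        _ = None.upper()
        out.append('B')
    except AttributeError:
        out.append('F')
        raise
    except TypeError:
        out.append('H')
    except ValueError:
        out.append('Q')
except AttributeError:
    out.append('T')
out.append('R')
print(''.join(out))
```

Execution trace: 'P' (inner try body) → 'F' (inner except AttributeError) → 'T' (outer except AttributeError) → 'R' (after the try/except). Output: PFTR

Answer: PFTR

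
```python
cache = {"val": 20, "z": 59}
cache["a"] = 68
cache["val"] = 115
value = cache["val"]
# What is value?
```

Trace:
`cache = {"val": 20, "z": 59}` → cache = {'val': 20, 'z': 59}
`cache["a"] = 68` → cache = {'val': 20, 'z': 59, 'a': 68}
`cache["val"] = 115` → cache = {'val': 115, 'z': 59, 'a': 68}
`value = cache["val"]` → value = 115
So value = 115

Answer: 115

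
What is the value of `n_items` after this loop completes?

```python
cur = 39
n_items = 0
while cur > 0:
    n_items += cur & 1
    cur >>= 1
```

Count set bits in 39 (binary: 0b100111)
`n_items` takes the values: 0 → 1 → 2 → 3 → 4

Answer: 4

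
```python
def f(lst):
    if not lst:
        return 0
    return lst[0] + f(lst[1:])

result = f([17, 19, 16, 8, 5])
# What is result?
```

17 + 19 + 16 + 8 + 5 + 0 = 65

Answer: 65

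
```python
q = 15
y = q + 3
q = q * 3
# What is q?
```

Trace:
`q = 15` → q = 15
`y = q + 3` → y = 18
`q = q * 3` → q = 45
So q = 45

Answer: 45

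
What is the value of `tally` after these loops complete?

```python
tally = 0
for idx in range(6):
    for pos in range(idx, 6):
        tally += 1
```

Upper triangle: 6 + 5 + ... + 1
`tally` takes the values: 0 → 1 → 2 → 3 → 4 → 5 → 6 → 7 → 8 → 9 → 10 → 11 → 12 → 13 → 14 → 15 → 16 → 17 → 18 → 19 → 20 → 21

Answer: 21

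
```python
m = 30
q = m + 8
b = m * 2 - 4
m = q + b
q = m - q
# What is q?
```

Trace:
`m = 30` → m = 30
`q = m + 8` → q = 38
`b = m * 2 - 4` → b = 56
`m = q + b` → m = 94
`q = m - q` → q = 56
So q = 56

Answer: 56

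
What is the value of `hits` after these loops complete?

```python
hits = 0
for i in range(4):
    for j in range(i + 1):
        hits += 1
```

Triangle: 1 + 2 + ... + 4
`hits` takes the values: 0 → 1 → 2 → 3 → 4 → 5 → 6 → 7 → 8 → 9 → 10

Answer: 10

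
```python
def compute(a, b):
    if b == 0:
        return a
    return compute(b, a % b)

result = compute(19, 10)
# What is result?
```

compute(19, 10) -> compute(10, 9) -> compute(9, 1) -> compute(1, 0) -> 1

Answer: 1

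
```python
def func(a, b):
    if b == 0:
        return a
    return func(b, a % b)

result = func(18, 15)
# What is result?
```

func(18, 15) -> func(15, 3) -> func(3, 0) -> 3

Answer: 3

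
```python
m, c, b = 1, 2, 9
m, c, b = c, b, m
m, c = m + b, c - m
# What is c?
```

Trace:
`m, c, b = 1, 2, 9` → m = 1; c = 2; b = 9
`m, c, b = c, b, m` → m = 2; c = 9; b = 1
`m, c = m + b, c - m` → m = 3; c = 7
So c = 7

Answer: 7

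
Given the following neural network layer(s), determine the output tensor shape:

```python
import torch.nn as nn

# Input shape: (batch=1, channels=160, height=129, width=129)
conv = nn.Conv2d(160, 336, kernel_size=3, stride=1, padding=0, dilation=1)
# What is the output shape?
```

Input: (1, 160, 129, 129) -> Output: (1, 336, 127, 127)

Answer: (1, 336, 127, 127)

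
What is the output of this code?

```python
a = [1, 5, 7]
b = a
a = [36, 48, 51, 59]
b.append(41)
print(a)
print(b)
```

Key concept: rebinding vs mutation: a is rebound to a new list, b still points at the original.
Step by step:
`a = [1, 5, 7]` → a = [1, 5, 7]
`b = a` → b = [1, 5, 7] (same object as a)
`a = [36, 48, 51, 59]` → a = [36, 48, 51, 59]
`b.append(41)` → b = [1, 5, 7, 41]
`print(a)` → prints [36, 48, 51, 59]
`print(b)` → prints [1, 5, 7, 41]

Answer:
[36, 48, 51, 59]
[1, 5, 7, 41]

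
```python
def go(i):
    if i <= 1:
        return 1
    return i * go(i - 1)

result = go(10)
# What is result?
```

go(10) = 10 * 9 * 8 * 7 * 6 * 5 * 4 * 3 * 2 * 1 = 3628800

Answer: 3628800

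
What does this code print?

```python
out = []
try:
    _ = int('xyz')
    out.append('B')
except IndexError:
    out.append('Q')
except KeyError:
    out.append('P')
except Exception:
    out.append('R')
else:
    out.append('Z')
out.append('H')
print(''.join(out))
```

Execution trace: 'R' (except Exception) → 'H' (after the try/except). Output: RH

Answer: RH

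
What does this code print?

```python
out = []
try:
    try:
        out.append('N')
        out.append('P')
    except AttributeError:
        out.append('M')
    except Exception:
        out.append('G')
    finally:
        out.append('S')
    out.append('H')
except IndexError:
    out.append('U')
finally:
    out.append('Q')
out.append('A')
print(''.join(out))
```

Execution trace: 'N' (inner try body) → 'P' (inner try body, no exception) → 'S' (inner finally) → 'H' (try body, no exception) → 'Q' (finally) → 'A' (after the try/except). Output: NPSHQA

Answer: NPSHQA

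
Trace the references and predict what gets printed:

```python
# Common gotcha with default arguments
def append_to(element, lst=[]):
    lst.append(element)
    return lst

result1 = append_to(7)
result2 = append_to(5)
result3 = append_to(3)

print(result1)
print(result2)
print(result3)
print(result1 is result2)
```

Key concept: mutable default argument gotcha.
Step by step:
`result1 = append_to(7)` → result1 = [7]
`result2 = append_to(5)` → result1 = [7, 5] (same object as result2); result2 = [7, 5] (same object as result1)
`result3 = append_to(3)` → result1 = [7, 5, 3] (same object as result2, result3); result2 = [7, 5, 3] (same object as result1, result3); result3 = [7, 5, 3] (same object as result1, result2)
`print(result1)` → prints [7, 5, 3]
`print(result2)` → prints [7, 5, 3]
`print(result3)` → prints [7, 5, 3]
`print(result1 is result2)` → prints True

Answer:
[7, 5, 3]
[7, 5, 3]
[7, 5, 3]
True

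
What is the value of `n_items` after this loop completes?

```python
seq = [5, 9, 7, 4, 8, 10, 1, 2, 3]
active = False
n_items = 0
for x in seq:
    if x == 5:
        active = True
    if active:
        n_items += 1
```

Count elements after first 5 in [5, 9, 7, 4, 8, 10, 1, 2, 3]
`n_items` takes the values: 0 → 1 → 2 → 3 → 4 → 5 → 6 → 7 → 8 → 9

Answer: 9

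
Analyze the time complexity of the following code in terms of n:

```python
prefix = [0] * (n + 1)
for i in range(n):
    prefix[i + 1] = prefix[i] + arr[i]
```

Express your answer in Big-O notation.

This is Prefix sum computation. Time complexity: O(n).

Answer: O(n)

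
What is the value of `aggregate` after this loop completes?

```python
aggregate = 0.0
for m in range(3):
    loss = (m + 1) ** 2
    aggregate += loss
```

Sum of squared losses 1² + 2² + ... + 3²
`aggregate` takes the values: 0.0 → 1.0 → 5.0 → 14.0

Answer: 14.0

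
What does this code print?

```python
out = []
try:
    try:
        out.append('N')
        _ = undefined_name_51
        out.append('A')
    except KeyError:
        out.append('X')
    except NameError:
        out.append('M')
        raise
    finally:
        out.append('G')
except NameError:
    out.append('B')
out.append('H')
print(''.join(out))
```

Execution trace: 'N' (inner try body) → 'M' (inner except NameError) → 'G' (inner finally) → 'B' (outer except NameError) → 'H' (after the try/except). Output: NMGBH

Answer: NMGBH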